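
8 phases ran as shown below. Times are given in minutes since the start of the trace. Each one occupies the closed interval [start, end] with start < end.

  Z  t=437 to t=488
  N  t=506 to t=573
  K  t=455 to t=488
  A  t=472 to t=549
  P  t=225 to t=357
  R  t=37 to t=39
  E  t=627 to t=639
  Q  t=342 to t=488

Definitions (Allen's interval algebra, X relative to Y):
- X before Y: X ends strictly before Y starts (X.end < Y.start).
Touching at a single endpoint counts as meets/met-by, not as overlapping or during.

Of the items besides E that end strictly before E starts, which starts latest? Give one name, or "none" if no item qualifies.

Target E = [t=627, t=639].
A [t=472, t=549] → before → candidate.
K [t=455, t=488] → before → candidate.
N [t=506, t=573] → before → candidate.
P [t=225, t=357] → before → candidate.
Q [t=342, t=488] → before → candidate.
R [t=37, t=39] → before → candidate.
Z [t=437, t=488] → before → candidate.
Among candidates, latest start is t=506 → N.

N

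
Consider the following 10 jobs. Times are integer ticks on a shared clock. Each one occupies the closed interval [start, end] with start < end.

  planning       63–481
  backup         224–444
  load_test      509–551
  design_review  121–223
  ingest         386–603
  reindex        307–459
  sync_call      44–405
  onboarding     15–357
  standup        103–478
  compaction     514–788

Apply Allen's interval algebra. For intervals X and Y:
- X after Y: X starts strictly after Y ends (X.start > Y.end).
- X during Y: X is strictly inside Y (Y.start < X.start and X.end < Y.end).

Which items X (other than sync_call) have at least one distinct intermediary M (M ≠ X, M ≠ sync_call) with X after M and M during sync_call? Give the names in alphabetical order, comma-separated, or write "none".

backup, compaction, ingest, load_test, reindex

Target sync_call = [44, 405].
Intermediaries M with M during sync_call: design_review.
Via design_review — items with X after design_review: backup, compaction, ingest, load_test, reindex.
Union: backup, compaction, ingest, load_test, reindex.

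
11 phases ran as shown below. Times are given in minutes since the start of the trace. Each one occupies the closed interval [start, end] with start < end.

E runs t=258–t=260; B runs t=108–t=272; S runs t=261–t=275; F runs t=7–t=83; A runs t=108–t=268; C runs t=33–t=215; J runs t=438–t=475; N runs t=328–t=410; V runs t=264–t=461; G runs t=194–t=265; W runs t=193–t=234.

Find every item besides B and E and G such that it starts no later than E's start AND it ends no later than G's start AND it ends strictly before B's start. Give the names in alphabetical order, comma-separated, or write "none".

F

Conditions: its start is no later than E's start (X.start <= t=258) AND its end is no later than G's start (X.end <= t=194) AND its end is strictly before B's start (X.end < t=108).
A: start t=108 <= t=258? ✓; end t=268 <= t=194? ✗; end t=268 < t=108? ✗ → no.
C: start t=33 <= t=258? ✓; end t=215 <= t=194? ✗; end t=215 < t=108? ✗ → no.
F: start t=7 <= t=258? ✓; end t=83 <= t=194? ✓; end t=83 < t=108? ✓ → yes.
J: start t=438 <= t=258? ✗; end t=475 <= t=194? ✗; end t=475 < t=108? ✗ → no.
N: start t=328 <= t=258? ✗; end t=410 <= t=194? ✗; end t=410 < t=108? ✗ → no.
S: start t=261 <= t=258? ✗; end t=275 <= t=194? ✗; end t=275 < t=108? ✗ → no.
V: start t=264 <= t=258? ✗; end t=461 <= t=194? ✗; end t=461 < t=108? ✗ → no.
W: start t=193 <= t=258? ✓; end t=234 <= t=194? ✗; end t=234 < t=108? ✗ → no.
Result: F.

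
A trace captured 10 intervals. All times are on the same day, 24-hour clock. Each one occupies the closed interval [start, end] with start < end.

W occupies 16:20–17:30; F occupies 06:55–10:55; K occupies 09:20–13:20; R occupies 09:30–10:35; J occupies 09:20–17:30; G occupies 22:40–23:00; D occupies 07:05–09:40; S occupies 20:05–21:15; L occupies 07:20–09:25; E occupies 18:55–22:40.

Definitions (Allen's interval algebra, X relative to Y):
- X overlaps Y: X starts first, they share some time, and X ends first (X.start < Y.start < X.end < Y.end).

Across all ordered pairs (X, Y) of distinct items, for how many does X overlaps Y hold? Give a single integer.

7

Checking all 90 ordered pairs for relation 'overlaps'; matching pairs in alphabetical order:
(D, J): D overlaps J ✓
(D, K): D overlaps K ✓
(D, R): D overlaps R ✓
(F, J): F overlaps J ✓
(F, K): F overlaps K ✓
(L, J): L overlaps J ✓
(L, K): L overlaps K ✓
Count: 7.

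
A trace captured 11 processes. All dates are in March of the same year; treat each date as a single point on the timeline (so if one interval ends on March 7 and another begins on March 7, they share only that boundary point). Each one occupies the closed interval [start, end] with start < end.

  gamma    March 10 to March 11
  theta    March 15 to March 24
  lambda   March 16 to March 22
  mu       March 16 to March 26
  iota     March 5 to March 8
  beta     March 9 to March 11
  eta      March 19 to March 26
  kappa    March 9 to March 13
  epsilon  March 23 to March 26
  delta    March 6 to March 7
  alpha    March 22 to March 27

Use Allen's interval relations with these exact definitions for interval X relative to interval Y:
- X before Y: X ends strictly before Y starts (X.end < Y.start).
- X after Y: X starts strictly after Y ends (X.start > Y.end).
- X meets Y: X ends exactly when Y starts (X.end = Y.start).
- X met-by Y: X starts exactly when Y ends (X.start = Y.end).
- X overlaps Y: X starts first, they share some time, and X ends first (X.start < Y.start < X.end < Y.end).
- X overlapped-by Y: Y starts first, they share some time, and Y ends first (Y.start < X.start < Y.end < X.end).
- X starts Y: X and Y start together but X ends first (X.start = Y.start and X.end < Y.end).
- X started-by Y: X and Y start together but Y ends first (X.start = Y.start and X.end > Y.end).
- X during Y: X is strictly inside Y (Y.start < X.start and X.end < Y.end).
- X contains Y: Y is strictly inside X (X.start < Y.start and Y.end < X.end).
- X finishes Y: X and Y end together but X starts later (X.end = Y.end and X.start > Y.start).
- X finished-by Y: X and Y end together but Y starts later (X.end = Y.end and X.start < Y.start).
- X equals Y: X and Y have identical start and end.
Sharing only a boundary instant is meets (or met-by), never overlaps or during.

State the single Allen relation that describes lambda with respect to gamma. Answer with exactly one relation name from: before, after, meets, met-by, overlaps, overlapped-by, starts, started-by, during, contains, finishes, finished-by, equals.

lambda = [March 16, March 22]; gamma = [March 10, March 11].
Compare endpoints: lambda.start > gamma.start, lambda.start > gamma.end, lambda.end > gamma.start, lambda.end > gamma.end.
That pattern is 'after'.

after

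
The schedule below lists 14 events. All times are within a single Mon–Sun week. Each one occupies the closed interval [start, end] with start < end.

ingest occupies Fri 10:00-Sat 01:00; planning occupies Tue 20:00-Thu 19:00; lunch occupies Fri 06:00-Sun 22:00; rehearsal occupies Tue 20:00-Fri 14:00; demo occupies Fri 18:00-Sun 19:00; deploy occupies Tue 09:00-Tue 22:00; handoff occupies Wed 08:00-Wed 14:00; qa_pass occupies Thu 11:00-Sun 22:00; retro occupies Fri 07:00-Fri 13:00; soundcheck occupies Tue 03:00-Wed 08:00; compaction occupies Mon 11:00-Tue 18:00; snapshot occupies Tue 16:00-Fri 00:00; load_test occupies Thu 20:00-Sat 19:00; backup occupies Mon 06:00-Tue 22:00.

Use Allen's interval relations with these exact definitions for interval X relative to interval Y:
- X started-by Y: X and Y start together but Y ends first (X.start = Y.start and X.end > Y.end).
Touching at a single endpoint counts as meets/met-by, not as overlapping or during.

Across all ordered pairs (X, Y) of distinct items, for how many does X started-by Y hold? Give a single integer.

Checking all 182 ordered pairs for relation 'started-by'; matching pairs in alphabetical order:
(rehearsal, planning): rehearsal started-by planning ✓
Count: 1.

1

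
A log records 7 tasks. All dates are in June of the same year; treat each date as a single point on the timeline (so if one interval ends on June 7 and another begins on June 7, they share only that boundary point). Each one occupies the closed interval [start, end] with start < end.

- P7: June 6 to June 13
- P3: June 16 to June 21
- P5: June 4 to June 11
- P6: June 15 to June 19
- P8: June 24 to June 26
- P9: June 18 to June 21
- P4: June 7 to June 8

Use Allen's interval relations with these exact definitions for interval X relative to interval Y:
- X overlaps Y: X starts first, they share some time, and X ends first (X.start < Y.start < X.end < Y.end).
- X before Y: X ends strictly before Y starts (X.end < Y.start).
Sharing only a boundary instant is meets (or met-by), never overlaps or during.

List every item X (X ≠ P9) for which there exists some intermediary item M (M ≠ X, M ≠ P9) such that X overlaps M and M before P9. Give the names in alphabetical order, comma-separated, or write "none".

P5

Target P9 = [June 18, June 21].
Intermediaries M with M before P9: P4, P5, P7.
Via P4 — items with X overlaps P4: none.
Via P5 — items with X overlaps P5: none.
Via P7 — items with X overlaps P7: P5.
Union: P5.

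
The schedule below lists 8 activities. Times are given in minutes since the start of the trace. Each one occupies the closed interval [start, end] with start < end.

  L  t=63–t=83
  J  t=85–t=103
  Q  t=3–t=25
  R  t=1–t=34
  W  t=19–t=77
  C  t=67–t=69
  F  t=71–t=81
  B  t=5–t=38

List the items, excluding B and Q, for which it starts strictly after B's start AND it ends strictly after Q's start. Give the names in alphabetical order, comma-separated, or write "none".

C, F, J, L, W

Conditions: its start is strictly after B's start (X.start > t=5) AND its end is strictly after Q's start (X.end > t=3).
C: start t=67 > t=5? ✓; end t=69 > t=3? ✓ → yes.
F: start t=71 > t=5? ✓; end t=81 > t=3? ✓ → yes.
J: start t=85 > t=5? ✓; end t=103 > t=3? ✓ → yes.
L: start t=63 > t=5? ✓; end t=83 > t=3? ✓ → yes.
R: start t=1 > t=5? ✗; end t=34 > t=3? ✓ → no.
W: start t=19 > t=5? ✓; end t=77 > t=3? ✓ → yes.
Result: C, F, J, L, W.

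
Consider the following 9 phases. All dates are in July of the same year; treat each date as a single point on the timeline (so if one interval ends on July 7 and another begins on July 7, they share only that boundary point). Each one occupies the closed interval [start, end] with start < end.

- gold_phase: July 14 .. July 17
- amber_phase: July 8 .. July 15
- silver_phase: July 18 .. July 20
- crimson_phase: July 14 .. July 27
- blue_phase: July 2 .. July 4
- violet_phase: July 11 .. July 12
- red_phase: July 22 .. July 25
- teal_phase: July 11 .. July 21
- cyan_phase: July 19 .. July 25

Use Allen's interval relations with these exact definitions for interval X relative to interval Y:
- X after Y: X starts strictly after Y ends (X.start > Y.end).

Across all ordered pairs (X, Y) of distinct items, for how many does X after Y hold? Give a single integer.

21

Checking all 72 ordered pairs for relation 'after'; matching pairs in alphabetical order:
(amber_phase, blue_phase): amber_phase after blue_phase ✓
(crimson_phase, blue_phase): crimson_phase after blue_phase ✓
(crimson_phase, violet_phase): crimson_phase after violet_phase ✓
(cyan_phase, amber_phase): cyan_phase after amber_phase ✓
(cyan_phase, blue_phase): cyan_phase after blue_phase ✓
(cyan_phase, gold_phase): cyan_phase after gold_phase ✓
(cyan_phase, violet_phase): cyan_phase after violet_phase ✓
(gold_phase, blue_phase): gold_phase after blue_phase ✓
(gold_phase, violet_phase): gold_phase after violet_phase ✓
(red_phase, amber_phase): red_phase after amber_phase ✓
(red_phase, blue_phase): red_phase after blue_phase ✓
(red_phase, gold_phase): red_phase after gold_phase ✓
(red_phase, silver_phase): red_phase after silver_phase ✓
(red_phase, teal_phase): red_phase after teal_phase ✓
(red_phase, violet_phase): red_phase after violet_phase ✓
(silver_phase, amber_phase): silver_phase after amber_phase ✓
(silver_phase, blue_phase): silver_phase after blue_phase ✓
(silver_phase, gold_phase): silver_phase after gold_phase ✓
(silver_phase, violet_phase): silver_phase after violet_phase ✓
(teal_phase, blue_phase): teal_phase after blue_phase ✓
(violet_phase, blue_phase): violet_phase after blue_phase ✓
Count: 21.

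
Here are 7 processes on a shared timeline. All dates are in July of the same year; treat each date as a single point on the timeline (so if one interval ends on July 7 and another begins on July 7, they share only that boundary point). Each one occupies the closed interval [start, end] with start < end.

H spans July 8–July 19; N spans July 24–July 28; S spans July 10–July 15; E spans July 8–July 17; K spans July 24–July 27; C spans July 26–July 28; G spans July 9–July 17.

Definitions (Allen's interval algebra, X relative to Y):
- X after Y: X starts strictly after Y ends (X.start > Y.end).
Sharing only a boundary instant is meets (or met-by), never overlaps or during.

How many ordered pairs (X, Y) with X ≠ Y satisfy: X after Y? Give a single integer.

12

Checking all 42 ordered pairs for relation 'after'; matching pairs in alphabetical order:
(C, E): C after E ✓
(C, G): C after G ✓
(C, H): C after H ✓
(C, S): C after S ✓
(K, E): K after E ✓
(K, G): K after G ✓
(K, H): K after H ✓
(K, S): K after S ✓
(N, E): N after E ✓
(N, G): N after G ✓
(N, H): N after H ✓
(N, S): N after S ✓
Count: 12.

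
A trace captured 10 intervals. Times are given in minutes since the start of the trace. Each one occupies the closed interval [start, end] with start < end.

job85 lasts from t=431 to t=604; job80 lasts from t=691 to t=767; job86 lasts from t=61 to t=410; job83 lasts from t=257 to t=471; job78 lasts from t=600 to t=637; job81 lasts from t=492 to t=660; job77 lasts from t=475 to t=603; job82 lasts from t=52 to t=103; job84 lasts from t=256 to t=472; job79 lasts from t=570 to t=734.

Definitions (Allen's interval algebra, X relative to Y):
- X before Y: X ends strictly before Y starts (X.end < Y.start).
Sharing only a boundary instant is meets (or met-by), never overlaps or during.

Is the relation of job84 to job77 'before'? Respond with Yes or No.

Yes

job84 = [t=256, t=472], job77 = [t=475, t=603].
Actual relation of job84 to job77: before.
Asked whether 'before' holds → Yes.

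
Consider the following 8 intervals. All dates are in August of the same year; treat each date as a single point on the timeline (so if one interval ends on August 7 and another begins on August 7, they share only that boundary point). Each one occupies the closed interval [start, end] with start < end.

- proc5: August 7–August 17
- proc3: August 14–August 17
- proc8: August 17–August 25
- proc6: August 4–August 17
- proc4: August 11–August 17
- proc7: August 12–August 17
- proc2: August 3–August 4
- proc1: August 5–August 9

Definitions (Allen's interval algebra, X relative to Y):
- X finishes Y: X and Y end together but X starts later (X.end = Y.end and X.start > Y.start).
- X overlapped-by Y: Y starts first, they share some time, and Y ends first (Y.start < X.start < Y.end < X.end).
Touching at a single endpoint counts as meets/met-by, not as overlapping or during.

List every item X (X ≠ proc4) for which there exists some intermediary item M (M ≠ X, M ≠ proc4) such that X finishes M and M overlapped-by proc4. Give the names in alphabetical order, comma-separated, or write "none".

none

Target proc4 = [August 11, August 17].
Intermediaries M with M overlapped-by proc4: none.
Union: none.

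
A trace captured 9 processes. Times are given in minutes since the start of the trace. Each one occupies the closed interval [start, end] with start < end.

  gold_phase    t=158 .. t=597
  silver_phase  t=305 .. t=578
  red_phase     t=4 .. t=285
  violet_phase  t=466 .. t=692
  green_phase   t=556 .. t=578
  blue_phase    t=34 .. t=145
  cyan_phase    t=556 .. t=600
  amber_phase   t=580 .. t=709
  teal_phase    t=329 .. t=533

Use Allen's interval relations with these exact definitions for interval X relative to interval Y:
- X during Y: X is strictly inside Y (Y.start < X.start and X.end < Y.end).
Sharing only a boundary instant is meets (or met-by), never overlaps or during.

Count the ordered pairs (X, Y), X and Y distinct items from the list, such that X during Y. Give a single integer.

Checking all 72 ordered pairs for relation 'during'; matching pairs in alphabetical order:
(blue_phase, red_phase): blue_phase during red_phase ✓
(cyan_phase, violet_phase): cyan_phase during violet_phase ✓
(green_phase, gold_phase): green_phase during gold_phase ✓
(green_phase, violet_phase): green_phase during violet_phase ✓
(silver_phase, gold_phase): silver_phase during gold_phase ✓
(teal_phase, gold_phase): teal_phase during gold_phase ✓
(teal_phase, silver_phase): teal_phase during silver_phase ✓
Count: 7.

7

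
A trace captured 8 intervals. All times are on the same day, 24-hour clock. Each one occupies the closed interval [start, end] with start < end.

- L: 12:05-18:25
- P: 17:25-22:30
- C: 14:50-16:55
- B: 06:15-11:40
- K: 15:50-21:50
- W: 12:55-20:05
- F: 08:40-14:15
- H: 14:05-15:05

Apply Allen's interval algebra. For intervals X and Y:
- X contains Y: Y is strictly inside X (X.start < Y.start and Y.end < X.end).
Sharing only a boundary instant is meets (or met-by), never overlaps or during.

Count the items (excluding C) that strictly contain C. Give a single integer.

Target C = [14:50, 16:55].
B [06:15, 11:40] → before → no.
F [08:40, 14:15] → before → no.
H [14:05, 15:05] → overlaps → no.
K [15:50, 21:50] → overlapped-by → no.
L [12:05, 18:25] → contains → counts.
P [17:25, 22:30] → after → no.
W [12:55, 20:05] → contains → counts.
Total: 2.

2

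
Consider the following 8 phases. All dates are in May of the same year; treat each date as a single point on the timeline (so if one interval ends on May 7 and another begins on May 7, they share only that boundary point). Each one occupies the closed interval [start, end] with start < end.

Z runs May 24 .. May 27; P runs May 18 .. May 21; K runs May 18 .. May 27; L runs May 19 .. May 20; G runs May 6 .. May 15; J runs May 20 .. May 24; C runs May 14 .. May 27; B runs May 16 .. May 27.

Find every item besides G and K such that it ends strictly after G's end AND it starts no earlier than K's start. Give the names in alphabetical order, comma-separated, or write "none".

J, L, P, Z

Conditions: its end is strictly after G's end (X.end > May 15) AND its start is no earlier than K's start (X.start >= May 18).
B: end May 27 > May 15? ✓; start May 16 >= May 18? ✗ → no.
C: end May 27 > May 15? ✓; start May 14 >= May 18? ✗ → no.
J: end May 24 > May 15? ✓; start May 20 >= May 18? ✓ → yes.
L: end May 20 > May 15? ✓; start May 19 >= May 18? ✓ → yes.
P: end May 21 > May 15? ✓; start May 18 >= May 18? ✓ → yes.
Z: end May 27 > May 15? ✓; start May 24 >= May 18? ✓ → yes.
Result: J, L, P, Z.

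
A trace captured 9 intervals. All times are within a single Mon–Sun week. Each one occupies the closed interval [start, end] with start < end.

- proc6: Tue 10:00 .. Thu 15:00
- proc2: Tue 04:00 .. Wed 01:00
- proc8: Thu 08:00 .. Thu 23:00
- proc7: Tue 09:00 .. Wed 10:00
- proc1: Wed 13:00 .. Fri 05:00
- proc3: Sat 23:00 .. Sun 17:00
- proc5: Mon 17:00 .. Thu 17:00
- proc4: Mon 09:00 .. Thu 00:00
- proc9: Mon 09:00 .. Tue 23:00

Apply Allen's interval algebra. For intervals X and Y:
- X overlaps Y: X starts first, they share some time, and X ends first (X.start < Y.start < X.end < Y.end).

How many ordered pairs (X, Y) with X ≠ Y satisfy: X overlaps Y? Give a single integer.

Checking all 72 ordered pairs for relation 'overlaps'; matching pairs in alphabetical order:
(proc2, proc6): proc2 overlaps proc6 ✓
(proc2, proc7): proc2 overlaps proc7 ✓
(proc4, proc1): proc4 overlaps proc1 ✓
(proc4, proc5): proc4 overlaps proc5 ✓
(proc4, proc6): proc4 overlaps proc6 ✓
(proc5, proc1): proc5 overlaps proc1 ✓
(proc5, proc8): proc5 overlaps proc8 ✓
(proc6, proc1): proc6 overlaps proc1 ✓
(proc6, proc8): proc6 overlaps proc8 ✓
(proc7, proc6): proc7 overlaps proc6 ✓
(proc9, proc2): proc9 overlaps proc2 ✓
(proc9, proc5): proc9 overlaps proc5 ✓
(proc9, proc6): proc9 overlaps proc6 ✓
(proc9, proc7): proc9 overlaps proc7 ✓
Count: 14.

14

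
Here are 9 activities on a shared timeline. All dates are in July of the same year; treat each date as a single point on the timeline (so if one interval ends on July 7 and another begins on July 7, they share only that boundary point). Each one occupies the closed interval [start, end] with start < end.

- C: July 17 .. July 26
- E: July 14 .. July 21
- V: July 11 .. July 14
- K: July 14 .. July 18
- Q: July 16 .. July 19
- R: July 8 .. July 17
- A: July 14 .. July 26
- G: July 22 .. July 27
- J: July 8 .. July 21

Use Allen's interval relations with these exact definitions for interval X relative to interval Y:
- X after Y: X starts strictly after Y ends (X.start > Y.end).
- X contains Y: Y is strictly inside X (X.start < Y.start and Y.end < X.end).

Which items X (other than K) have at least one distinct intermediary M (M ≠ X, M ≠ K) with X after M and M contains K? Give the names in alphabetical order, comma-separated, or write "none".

G

Target K = [July 14, July 18].
Intermediaries M with M contains K: J.
Via J — items with X after J: G.
Union: G.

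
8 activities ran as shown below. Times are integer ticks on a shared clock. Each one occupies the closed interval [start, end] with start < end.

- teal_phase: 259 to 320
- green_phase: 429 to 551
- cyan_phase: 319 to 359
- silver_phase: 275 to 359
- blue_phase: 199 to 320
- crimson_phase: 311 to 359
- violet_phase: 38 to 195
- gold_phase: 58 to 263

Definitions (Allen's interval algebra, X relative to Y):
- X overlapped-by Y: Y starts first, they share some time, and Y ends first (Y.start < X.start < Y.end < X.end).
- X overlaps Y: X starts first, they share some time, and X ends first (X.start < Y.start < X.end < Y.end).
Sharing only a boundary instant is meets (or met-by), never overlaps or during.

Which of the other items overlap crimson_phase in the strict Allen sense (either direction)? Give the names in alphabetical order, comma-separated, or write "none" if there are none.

blue_phase, teal_phase

Target crimson_phase = [311, 359].
blue_phase [199, 320] → overlaps → yes.
cyan_phase [319, 359] → finishes → no.
gold_phase [58, 263] → before → no.
green_phase [429, 551] → after → no.
silver_phase [275, 359] → finished-by → no.
teal_phase [259, 320] → overlaps → yes.
violet_phase [38, 195] → before → no.
Result: blue_phase, teal_phase.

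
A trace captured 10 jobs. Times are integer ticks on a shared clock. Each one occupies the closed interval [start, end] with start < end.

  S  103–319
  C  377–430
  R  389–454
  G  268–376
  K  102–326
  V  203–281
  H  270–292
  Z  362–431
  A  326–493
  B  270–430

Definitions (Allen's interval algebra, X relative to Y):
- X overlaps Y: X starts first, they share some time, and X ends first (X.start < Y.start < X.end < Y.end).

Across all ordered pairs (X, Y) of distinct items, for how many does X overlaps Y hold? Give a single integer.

Checking all 90 ordered pairs for relation 'overlaps'; matching pairs in alphabetical order:
(B, A): B overlaps A ✓
(B, R): B overlaps R ✓
(B, Z): B overlaps Z ✓
(C, R): C overlaps R ✓
(G, A): G overlaps A ✓
(G, B): G overlaps B ✓
(G, Z): G overlaps Z ✓
(K, B): K overlaps B ✓
(K, G): K overlaps G ✓
(S, B): S overlaps B ✓
(S, G): S overlaps G ✓
(V, B): V overlaps B ✓
(V, G): V overlaps G ✓
(V, H): V overlaps H ✓
(Z, R): Z overlaps R ✓
Count: 15.

15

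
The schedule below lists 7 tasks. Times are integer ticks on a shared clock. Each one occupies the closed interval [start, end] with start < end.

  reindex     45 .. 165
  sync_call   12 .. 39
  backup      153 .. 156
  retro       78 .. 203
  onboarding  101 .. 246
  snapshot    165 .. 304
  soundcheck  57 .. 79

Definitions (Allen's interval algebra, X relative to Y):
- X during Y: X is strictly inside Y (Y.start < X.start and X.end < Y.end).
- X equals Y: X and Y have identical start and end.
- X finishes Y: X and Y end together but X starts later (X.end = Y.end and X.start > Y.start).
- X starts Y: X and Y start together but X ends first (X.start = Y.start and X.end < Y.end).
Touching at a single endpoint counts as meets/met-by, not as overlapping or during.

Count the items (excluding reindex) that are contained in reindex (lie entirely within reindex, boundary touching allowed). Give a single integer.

2

Target reindex = [45, 165].
backup [153, 156] → during → counts.
onboarding [101, 246] → overlapped-by → no.
retro [78, 203] → overlapped-by → no.
snapshot [165, 304] → met-by → no.
soundcheck [57, 79] → during → counts.
sync_call [12, 39] → before → no.
Total: 2.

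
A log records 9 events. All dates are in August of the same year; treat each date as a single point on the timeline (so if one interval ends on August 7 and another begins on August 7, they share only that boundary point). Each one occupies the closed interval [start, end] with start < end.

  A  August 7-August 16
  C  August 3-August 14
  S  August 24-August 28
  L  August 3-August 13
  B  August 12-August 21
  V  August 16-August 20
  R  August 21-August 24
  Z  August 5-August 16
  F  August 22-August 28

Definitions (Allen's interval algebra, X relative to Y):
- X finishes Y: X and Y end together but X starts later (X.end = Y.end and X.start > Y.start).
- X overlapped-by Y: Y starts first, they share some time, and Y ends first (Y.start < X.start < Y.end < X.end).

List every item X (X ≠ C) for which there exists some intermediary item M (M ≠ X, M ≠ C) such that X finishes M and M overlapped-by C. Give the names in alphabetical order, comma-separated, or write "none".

Target C = [August 3, August 14].
Intermediaries M with M overlapped-by C: A, B, Z.
Via A — items with X finishes A: none.
Via B — items with X finishes B: none.
Via Z — items with X finishes Z: A.
Union: A.

A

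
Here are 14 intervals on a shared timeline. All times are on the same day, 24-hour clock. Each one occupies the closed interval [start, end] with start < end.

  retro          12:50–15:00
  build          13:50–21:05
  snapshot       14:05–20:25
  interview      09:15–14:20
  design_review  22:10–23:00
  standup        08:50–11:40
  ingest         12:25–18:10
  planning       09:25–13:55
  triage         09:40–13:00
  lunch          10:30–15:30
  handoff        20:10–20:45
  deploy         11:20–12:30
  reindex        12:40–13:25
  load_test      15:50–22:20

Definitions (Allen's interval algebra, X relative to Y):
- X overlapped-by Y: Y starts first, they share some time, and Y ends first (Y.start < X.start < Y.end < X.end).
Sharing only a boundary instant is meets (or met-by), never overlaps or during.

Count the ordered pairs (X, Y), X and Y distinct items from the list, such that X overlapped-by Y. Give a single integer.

Checking all 182 ordered pairs for relation 'overlapped-by'; matching pairs in alphabetical order:
(build, ingest): build overlapped-by ingest ✓
(build, interview): build overlapped-by interview ✓
(build, lunch): build overlapped-by lunch ✓
(build, planning): build overlapped-by planning ✓
(build, retro): build overlapped-by retro ✓
(deploy, standup): deploy overlapped-by standup ✓
(design_review, load_test): design_review overlapped-by load_test ✓
(handoff, snapshot): handoff overlapped-by snapshot ✓
(ingest, deploy): ingest overlapped-by deploy ✓
(ingest, interview): ingest overlapped-by interview ✓
(ingest, lunch): ingest overlapped-by lunch ✓
(ingest, planning): ingest overlapped-by planning ✓
(ingest, triage): ingest overlapped-by triage ✓
(interview, standup): interview overlapped-by standup ✓
(load_test, build): load_test overlapped-by build ✓
(load_test, ingest): load_test overlapped-by ingest ✓
(load_test, snapshot): load_test overlapped-by snapshot ✓
(lunch, interview): lunch overlapped-by interview ✓
(lunch, planning): lunch overlapped-by planning ✓
(lunch, standup): lunch overlapped-by standup ✓
(lunch, triage): lunch overlapped-by triage ✓
(planning, standup): planning overlapped-by standup ✓
(reindex, triage): reindex overlapped-by triage ✓
(retro, interview): retro overlapped-by interview ✓
... plus 8 further pairs not listed.
Count: 32.

32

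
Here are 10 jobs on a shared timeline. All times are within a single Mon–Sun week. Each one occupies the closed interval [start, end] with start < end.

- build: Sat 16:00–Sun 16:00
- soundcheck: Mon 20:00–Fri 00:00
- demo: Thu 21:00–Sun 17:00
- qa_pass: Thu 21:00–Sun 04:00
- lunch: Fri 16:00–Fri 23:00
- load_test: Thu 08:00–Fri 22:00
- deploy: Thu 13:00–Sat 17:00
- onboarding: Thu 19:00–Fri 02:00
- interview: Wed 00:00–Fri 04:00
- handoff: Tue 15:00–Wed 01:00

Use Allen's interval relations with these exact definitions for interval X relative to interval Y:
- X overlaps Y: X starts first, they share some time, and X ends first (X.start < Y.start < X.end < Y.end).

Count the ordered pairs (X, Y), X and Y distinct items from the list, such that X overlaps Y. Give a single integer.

21

Checking all 90 ordered pairs for relation 'overlaps'; matching pairs in alphabetical order:
(deploy, build): deploy overlaps build ✓
(deploy, demo): deploy overlaps demo ✓
(deploy, qa_pass): deploy overlaps qa_pass ✓
(handoff, interview): handoff overlaps interview ✓
(interview, demo): interview overlaps demo ✓
(interview, deploy): interview overlaps deploy ✓
(interview, load_test): interview overlaps load_test ✓
(interview, qa_pass): interview overlaps qa_pass ✓
(load_test, demo): load_test overlaps demo ✓
(load_test, deploy): load_test overlaps deploy ✓
(load_test, lunch): load_test overlaps lunch ✓
(load_test, qa_pass): load_test overlaps qa_pass ✓
(onboarding, demo): onboarding overlaps demo ✓
(onboarding, qa_pass): onboarding overlaps qa_pass ✓
(qa_pass, build): qa_pass overlaps build ✓
(soundcheck, demo): soundcheck overlaps demo ✓
(soundcheck, deploy): soundcheck overlaps deploy ✓
(soundcheck, interview): soundcheck overlaps interview ✓
(soundcheck, load_test): soundcheck overlaps load_test ✓
(soundcheck, onboarding): soundcheck overlaps onboarding ✓
(soundcheck, qa_pass): soundcheck overlaps qa_pass ✓
Count: 21.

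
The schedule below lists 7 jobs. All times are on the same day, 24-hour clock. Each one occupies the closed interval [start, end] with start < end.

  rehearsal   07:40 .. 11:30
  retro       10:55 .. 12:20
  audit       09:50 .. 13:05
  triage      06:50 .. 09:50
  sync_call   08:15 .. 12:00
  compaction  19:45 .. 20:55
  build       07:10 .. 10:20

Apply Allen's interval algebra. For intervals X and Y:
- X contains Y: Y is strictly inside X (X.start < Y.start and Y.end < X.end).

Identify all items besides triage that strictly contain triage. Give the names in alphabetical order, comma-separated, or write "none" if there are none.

none

Target triage = [06:50, 09:50].
audit [09:50, 13:05] → met-by → no.
build [07:10, 10:20] → overlapped-by → no.
compaction [19:45, 20:55] → after → no.
rehearsal [07:40, 11:30] → overlapped-by → no.
retro [10:55, 12:20] → after → no.
sync_call [08:15, 12:00] → overlapped-by → no.
Result: none.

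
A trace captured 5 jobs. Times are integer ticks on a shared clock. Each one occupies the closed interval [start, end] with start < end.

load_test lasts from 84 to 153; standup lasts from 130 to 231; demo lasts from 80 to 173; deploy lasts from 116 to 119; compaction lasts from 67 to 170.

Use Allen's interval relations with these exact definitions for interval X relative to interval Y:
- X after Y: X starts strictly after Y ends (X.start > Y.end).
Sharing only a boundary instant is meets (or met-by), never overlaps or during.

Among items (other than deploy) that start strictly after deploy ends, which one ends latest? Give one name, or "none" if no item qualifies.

standup

Target deploy = [116, 119].
compaction [67, 170] → contains → excluded.
demo [80, 173] → contains → excluded.
load_test [84, 153] → contains → excluded.
standup [130, 231] → after → candidate.
Among candidates, latest end is 231 → standup.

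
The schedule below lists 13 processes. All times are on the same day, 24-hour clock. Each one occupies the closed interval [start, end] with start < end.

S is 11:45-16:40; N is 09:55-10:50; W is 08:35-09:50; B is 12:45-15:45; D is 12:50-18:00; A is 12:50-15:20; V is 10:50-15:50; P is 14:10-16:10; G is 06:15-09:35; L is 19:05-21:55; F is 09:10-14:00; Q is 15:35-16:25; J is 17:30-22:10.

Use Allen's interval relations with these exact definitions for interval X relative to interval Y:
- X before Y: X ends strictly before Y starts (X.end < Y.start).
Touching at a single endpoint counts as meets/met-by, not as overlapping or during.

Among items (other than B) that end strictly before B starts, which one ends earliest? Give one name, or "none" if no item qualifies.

G

Target B = [12:45, 15:45].
A [12:50, 15:20] → during → excluded.
D [12:50, 18:00] → overlapped-by → excluded.
F [09:10, 14:00] → overlaps → excluded.
G [06:15, 09:35] → before → candidate.
J [17:30, 22:10] → after → excluded.
L [19:05, 21:55] → after → excluded.
N [09:55, 10:50] → before → candidate.
P [14:10, 16:10] → overlapped-by → excluded.
Q [15:35, 16:25] → overlapped-by → excluded.
S [11:45, 16:40] → contains → excluded.
V [10:50, 15:50] → contains → excluded.
W [08:35, 09:50] → before → candidate.
Among candidates, earliest end is 09:35 → G.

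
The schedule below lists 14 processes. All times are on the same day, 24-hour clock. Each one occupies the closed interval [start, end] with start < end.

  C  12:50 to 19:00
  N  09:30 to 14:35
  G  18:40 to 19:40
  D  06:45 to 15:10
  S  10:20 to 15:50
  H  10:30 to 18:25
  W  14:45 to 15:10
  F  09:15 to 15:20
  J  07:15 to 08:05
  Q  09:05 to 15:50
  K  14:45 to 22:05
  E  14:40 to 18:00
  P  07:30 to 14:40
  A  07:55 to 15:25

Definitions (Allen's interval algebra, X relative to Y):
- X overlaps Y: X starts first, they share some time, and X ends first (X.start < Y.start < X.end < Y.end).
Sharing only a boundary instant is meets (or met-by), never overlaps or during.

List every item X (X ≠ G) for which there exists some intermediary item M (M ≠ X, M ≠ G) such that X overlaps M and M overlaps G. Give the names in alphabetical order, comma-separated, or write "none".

A, D, F, H, N, P, Q, S

Target G = [18:40, 19:40].
Intermediaries M with M overlaps G: C.
Via C — items with X overlaps C: A, D, F, H, N, P, Q, S.
Union: A, D, F, H, N, P, Q, S.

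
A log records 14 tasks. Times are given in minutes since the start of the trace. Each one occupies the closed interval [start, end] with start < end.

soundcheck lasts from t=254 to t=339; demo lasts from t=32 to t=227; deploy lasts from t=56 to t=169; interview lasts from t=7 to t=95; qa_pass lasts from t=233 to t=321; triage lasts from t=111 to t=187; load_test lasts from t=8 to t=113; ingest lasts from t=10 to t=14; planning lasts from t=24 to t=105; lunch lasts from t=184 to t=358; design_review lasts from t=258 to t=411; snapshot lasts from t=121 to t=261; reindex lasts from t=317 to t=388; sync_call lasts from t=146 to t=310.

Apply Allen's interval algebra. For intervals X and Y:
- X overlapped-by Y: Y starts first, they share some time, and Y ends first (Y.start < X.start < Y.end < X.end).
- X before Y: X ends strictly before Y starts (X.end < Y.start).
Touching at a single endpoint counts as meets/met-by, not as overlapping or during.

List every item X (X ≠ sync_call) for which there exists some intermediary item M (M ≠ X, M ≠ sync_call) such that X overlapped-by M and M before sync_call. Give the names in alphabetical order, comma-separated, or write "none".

Target sync_call = [t=146, t=310].
Intermediaries M with M before sync_call: ingest, interview, load_test, planning.
Via ingest — items with X overlapped-by ingest: none.
Via interview — items with X overlapped-by interview: demo, deploy, load_test, planning.
Via load_test — items with X overlapped-by load_test: demo, deploy, triage.
Via planning — items with X overlapped-by planning: demo, deploy.
Union: demo, deploy, load_test, planning, triage.

demo, deploy, load_test, planning, triage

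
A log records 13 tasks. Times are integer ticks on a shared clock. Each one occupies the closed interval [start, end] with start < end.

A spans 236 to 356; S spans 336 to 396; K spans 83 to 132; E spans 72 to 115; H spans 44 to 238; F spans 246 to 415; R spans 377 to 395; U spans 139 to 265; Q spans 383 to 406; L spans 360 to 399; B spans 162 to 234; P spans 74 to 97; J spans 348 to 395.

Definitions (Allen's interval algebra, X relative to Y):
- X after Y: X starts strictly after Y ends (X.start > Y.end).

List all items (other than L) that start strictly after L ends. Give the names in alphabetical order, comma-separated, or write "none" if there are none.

Target L = [360, 399].
A [236, 356] → before → no.
B [162, 234] → before → no.
E [72, 115] → before → no.
F [246, 415] → contains → no.
H [44, 238] → before → no.
J [348, 395] → overlaps → no.
K [83, 132] → before → no.
P [74, 97] → before → no.
Q [383, 406] → overlapped-by → no.
R [377, 395] → during → no.
S [336, 396] → overlaps → no.
U [139, 265] → before → no.
Result: none.

none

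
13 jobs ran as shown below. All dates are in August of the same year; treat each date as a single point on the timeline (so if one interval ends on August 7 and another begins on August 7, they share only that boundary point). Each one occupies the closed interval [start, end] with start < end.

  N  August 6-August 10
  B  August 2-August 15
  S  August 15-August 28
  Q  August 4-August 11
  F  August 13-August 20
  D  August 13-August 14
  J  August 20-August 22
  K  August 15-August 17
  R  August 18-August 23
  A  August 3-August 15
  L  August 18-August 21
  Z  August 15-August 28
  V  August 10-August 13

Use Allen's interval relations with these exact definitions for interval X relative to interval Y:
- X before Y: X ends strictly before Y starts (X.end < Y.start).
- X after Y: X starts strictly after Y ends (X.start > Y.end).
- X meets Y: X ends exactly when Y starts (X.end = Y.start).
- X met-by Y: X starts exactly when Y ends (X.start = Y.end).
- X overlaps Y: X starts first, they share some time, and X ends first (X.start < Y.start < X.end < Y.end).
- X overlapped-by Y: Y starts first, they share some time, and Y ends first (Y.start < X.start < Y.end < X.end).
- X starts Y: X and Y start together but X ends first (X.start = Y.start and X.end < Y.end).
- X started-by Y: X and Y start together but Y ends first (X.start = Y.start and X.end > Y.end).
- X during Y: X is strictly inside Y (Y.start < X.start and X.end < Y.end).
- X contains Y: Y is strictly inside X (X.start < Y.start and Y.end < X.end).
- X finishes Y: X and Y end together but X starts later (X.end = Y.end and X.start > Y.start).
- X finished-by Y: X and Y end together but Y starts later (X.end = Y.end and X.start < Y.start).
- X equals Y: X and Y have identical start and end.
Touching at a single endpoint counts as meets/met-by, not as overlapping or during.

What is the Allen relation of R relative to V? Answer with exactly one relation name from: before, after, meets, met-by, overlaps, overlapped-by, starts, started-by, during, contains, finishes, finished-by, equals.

R = [August 18, August 23]; V = [August 10, August 13].
Compare endpoints: R.start > V.start, R.start > V.end, R.end > V.start, R.end > V.end.
That pattern is 'after'.

after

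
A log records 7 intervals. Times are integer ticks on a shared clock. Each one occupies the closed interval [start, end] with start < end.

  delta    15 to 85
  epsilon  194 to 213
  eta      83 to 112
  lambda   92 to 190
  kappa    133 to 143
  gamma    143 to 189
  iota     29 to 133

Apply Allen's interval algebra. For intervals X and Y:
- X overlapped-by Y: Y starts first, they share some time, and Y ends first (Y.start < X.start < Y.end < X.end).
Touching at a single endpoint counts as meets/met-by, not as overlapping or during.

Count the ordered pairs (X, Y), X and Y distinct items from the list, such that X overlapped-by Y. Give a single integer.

4

Checking all 42 ordered pairs for relation 'overlapped-by'; matching pairs in alphabetical order:
(eta, delta): eta overlapped-by delta ✓
(iota, delta): iota overlapped-by delta ✓
(lambda, eta): lambda overlapped-by eta ✓
(lambda, iota): lambda overlapped-by iota ✓
Count: 4.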